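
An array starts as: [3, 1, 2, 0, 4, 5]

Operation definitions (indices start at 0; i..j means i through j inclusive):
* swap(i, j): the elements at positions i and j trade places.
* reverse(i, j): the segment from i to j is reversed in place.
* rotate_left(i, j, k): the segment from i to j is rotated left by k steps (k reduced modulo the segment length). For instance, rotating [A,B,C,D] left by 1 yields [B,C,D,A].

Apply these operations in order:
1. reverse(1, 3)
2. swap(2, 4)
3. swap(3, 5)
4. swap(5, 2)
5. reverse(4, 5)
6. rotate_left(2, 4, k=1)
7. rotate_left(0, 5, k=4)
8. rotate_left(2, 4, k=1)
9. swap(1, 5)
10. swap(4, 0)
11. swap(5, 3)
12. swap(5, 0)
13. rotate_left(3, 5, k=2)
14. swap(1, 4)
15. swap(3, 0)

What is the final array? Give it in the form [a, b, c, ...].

After 1 (reverse(1, 3)): [3, 0, 2, 1, 4, 5]
After 2 (swap(2, 4)): [3, 0, 4, 1, 2, 5]
After 3 (swap(3, 5)): [3, 0, 4, 5, 2, 1]
After 4 (swap(5, 2)): [3, 0, 1, 5, 2, 4]
After 5 (reverse(4, 5)): [3, 0, 1, 5, 4, 2]
After 6 (rotate_left(2, 4, k=1)): [3, 0, 5, 4, 1, 2]
After 7 (rotate_left(0, 5, k=4)): [1, 2, 3, 0, 5, 4]
After 8 (rotate_left(2, 4, k=1)): [1, 2, 0, 5, 3, 4]
After 9 (swap(1, 5)): [1, 4, 0, 5, 3, 2]
After 10 (swap(4, 0)): [3, 4, 0, 5, 1, 2]
After 11 (swap(5, 3)): [3, 4, 0, 2, 1, 5]
After 12 (swap(5, 0)): [5, 4, 0, 2, 1, 3]
After 13 (rotate_left(3, 5, k=2)): [5, 4, 0, 3, 2, 1]
After 14 (swap(1, 4)): [5, 2, 0, 3, 4, 1]
After 15 (swap(3, 0)): [3, 2, 0, 5, 4, 1]

Answer: [3, 2, 0, 5, 4, 1]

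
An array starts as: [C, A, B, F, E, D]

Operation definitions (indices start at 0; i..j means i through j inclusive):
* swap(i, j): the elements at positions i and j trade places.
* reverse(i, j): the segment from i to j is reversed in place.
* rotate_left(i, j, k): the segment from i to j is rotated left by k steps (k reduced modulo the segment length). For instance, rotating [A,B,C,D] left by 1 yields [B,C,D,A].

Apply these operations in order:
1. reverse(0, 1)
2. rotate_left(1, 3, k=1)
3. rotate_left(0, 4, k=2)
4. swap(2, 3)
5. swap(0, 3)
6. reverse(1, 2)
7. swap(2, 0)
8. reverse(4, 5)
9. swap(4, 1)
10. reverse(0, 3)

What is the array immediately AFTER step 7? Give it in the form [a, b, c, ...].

Answer: [C, A, E, F, B, D]

Derivation:
After 1 (reverse(0, 1)): [A, C, B, F, E, D]
After 2 (rotate_left(1, 3, k=1)): [A, B, F, C, E, D]
After 3 (rotate_left(0, 4, k=2)): [F, C, E, A, B, D]
After 4 (swap(2, 3)): [F, C, A, E, B, D]
After 5 (swap(0, 3)): [E, C, A, F, B, D]
After 6 (reverse(1, 2)): [E, A, C, F, B, D]
After 7 (swap(2, 0)): [C, A, E, F, B, D]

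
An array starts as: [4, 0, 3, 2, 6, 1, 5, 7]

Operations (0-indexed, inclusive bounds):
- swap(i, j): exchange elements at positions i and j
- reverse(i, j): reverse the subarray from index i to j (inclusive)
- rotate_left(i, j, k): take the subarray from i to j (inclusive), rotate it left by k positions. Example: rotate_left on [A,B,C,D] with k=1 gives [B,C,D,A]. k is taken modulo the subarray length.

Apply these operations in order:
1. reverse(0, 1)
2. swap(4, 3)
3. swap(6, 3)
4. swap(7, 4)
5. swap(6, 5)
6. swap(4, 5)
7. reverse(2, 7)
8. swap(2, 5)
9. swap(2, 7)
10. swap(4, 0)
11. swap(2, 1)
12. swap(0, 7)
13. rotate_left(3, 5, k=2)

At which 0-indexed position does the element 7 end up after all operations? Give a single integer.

After 1 (reverse(0, 1)): [0, 4, 3, 2, 6, 1, 5, 7]
After 2 (swap(4, 3)): [0, 4, 3, 6, 2, 1, 5, 7]
After 3 (swap(6, 3)): [0, 4, 3, 5, 2, 1, 6, 7]
After 4 (swap(7, 4)): [0, 4, 3, 5, 7, 1, 6, 2]
After 5 (swap(6, 5)): [0, 4, 3, 5, 7, 6, 1, 2]
After 6 (swap(4, 5)): [0, 4, 3, 5, 6, 7, 1, 2]
After 7 (reverse(2, 7)): [0, 4, 2, 1, 7, 6, 5, 3]
After 8 (swap(2, 5)): [0, 4, 6, 1, 7, 2, 5, 3]
After 9 (swap(2, 7)): [0, 4, 3, 1, 7, 2, 5, 6]
After 10 (swap(4, 0)): [7, 4, 3, 1, 0, 2, 5, 6]
After 11 (swap(2, 1)): [7, 3, 4, 1, 0, 2, 5, 6]
After 12 (swap(0, 7)): [6, 3, 4, 1, 0, 2, 5, 7]
After 13 (rotate_left(3, 5, k=2)): [6, 3, 4, 2, 1, 0, 5, 7]

Answer: 7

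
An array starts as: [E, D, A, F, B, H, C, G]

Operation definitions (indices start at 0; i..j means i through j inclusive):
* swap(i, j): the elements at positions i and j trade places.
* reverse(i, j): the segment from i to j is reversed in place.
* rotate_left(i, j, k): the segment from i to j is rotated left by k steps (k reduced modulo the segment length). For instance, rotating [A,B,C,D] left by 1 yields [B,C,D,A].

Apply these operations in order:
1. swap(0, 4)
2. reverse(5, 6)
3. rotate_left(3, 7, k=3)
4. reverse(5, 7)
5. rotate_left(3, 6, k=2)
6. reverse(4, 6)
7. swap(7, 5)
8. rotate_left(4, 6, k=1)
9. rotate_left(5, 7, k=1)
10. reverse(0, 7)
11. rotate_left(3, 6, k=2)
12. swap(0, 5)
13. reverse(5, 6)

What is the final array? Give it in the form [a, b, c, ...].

After 1 (swap(0, 4)): [B, D, A, F, E, H, C, G]
After 2 (reverse(5, 6)): [B, D, A, F, E, C, H, G]
After 3 (rotate_left(3, 7, k=3)): [B, D, A, H, G, F, E, C]
After 4 (reverse(5, 7)): [B, D, A, H, G, C, E, F]
After 5 (rotate_left(3, 6, k=2)): [B, D, A, C, E, H, G, F]
After 6 (reverse(4, 6)): [B, D, A, C, G, H, E, F]
After 7 (swap(7, 5)): [B, D, A, C, G, F, E, H]
After 8 (rotate_left(4, 6, k=1)): [B, D, A, C, F, E, G, H]
After 9 (rotate_left(5, 7, k=1)): [B, D, A, C, F, G, H, E]
After 10 (reverse(0, 7)): [E, H, G, F, C, A, D, B]
After 11 (rotate_left(3, 6, k=2)): [E, H, G, A, D, F, C, B]
After 12 (swap(0, 5)): [F, H, G, A, D, E, C, B]
After 13 (reverse(5, 6)): [F, H, G, A, D, C, E, B]

Answer: [F, H, G, A, D, C, E, B]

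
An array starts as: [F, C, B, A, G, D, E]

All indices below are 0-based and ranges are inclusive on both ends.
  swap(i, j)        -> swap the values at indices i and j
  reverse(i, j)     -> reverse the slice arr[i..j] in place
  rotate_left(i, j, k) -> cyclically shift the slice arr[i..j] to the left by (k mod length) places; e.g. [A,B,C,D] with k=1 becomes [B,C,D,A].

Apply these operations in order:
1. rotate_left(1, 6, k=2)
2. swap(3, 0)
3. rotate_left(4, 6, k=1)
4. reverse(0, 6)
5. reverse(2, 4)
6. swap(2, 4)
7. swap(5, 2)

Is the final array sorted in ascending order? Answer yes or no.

After 1 (rotate_left(1, 6, k=2)): [F, A, G, D, E, C, B]
After 2 (swap(3, 0)): [D, A, G, F, E, C, B]
After 3 (rotate_left(4, 6, k=1)): [D, A, G, F, C, B, E]
After 4 (reverse(0, 6)): [E, B, C, F, G, A, D]
After 5 (reverse(2, 4)): [E, B, G, F, C, A, D]
After 6 (swap(2, 4)): [E, B, C, F, G, A, D]
After 7 (swap(5, 2)): [E, B, A, F, G, C, D]

Answer: no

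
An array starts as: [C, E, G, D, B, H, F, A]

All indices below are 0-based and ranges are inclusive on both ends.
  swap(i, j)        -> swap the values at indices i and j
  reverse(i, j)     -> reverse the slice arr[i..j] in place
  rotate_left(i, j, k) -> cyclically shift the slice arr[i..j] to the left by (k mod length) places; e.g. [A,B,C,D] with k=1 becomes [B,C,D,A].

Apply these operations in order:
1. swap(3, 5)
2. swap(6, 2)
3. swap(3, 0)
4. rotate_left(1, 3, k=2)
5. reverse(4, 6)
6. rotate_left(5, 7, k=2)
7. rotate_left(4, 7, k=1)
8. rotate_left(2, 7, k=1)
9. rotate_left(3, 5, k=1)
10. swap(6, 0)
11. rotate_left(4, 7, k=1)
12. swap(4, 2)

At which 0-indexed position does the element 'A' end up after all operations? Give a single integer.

Answer: 2

Derivation:
After 1 (swap(3, 5)): [C, E, G, H, B, D, F, A]
After 2 (swap(6, 2)): [C, E, F, H, B, D, G, A]
After 3 (swap(3, 0)): [H, E, F, C, B, D, G, A]
After 4 (rotate_left(1, 3, k=2)): [H, C, E, F, B, D, G, A]
After 5 (reverse(4, 6)): [H, C, E, F, G, D, B, A]
After 6 (rotate_left(5, 7, k=2)): [H, C, E, F, G, A, D, B]
After 7 (rotate_left(4, 7, k=1)): [H, C, E, F, A, D, B, G]
After 8 (rotate_left(2, 7, k=1)): [H, C, F, A, D, B, G, E]
After 9 (rotate_left(3, 5, k=1)): [H, C, F, D, B, A, G, E]
After 10 (swap(6, 0)): [G, C, F, D, B, A, H, E]
After 11 (rotate_left(4, 7, k=1)): [G, C, F, D, A, H, E, B]
After 12 (swap(4, 2)): [G, C, A, D, F, H, E, B]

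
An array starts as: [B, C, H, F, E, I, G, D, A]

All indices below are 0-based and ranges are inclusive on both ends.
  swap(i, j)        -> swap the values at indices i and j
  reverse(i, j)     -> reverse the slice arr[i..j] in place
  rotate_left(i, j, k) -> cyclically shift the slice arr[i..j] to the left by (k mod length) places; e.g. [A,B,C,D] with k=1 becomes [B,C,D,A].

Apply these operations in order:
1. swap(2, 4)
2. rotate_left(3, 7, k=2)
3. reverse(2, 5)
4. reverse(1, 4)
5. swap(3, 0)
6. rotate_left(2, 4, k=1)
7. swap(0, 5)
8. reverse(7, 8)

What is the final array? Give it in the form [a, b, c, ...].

After 1 (swap(2, 4)): [B, C, E, F, H, I, G, D, A]
After 2 (rotate_left(3, 7, k=2)): [B, C, E, I, G, D, F, H, A]
After 3 (reverse(2, 5)): [B, C, D, G, I, E, F, H, A]
After 4 (reverse(1, 4)): [B, I, G, D, C, E, F, H, A]
After 5 (swap(3, 0)): [D, I, G, B, C, E, F, H, A]
After 6 (rotate_left(2, 4, k=1)): [D, I, B, C, G, E, F, H, A]
After 7 (swap(0, 5)): [E, I, B, C, G, D, F, H, A]
After 8 (reverse(7, 8)): [E, I, B, C, G, D, F, A, H]

Answer: [E, I, B, C, G, D, F, A, H]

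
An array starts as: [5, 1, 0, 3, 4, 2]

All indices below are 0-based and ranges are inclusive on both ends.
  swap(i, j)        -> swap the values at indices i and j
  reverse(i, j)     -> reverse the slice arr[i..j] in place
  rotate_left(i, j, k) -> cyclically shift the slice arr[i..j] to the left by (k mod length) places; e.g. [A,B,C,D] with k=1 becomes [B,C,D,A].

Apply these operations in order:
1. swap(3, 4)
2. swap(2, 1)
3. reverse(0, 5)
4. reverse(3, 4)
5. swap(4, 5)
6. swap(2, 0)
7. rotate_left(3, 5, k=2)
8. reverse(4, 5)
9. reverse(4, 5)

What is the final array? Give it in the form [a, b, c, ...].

Answer: [4, 3, 2, 1, 0, 5]

Derivation:
After 1 (swap(3, 4)): [5, 1, 0, 4, 3, 2]
After 2 (swap(2, 1)): [5, 0, 1, 4, 3, 2]
After 3 (reverse(0, 5)): [2, 3, 4, 1, 0, 5]
After 4 (reverse(3, 4)): [2, 3, 4, 0, 1, 5]
After 5 (swap(4, 5)): [2, 3, 4, 0, 5, 1]
After 6 (swap(2, 0)): [4, 3, 2, 0, 5, 1]
After 7 (rotate_left(3, 5, k=2)): [4, 3, 2, 1, 0, 5]
After 8 (reverse(4, 5)): [4, 3, 2, 1, 5, 0]
After 9 (reverse(4, 5)): [4, 3, 2, 1, 0, 5]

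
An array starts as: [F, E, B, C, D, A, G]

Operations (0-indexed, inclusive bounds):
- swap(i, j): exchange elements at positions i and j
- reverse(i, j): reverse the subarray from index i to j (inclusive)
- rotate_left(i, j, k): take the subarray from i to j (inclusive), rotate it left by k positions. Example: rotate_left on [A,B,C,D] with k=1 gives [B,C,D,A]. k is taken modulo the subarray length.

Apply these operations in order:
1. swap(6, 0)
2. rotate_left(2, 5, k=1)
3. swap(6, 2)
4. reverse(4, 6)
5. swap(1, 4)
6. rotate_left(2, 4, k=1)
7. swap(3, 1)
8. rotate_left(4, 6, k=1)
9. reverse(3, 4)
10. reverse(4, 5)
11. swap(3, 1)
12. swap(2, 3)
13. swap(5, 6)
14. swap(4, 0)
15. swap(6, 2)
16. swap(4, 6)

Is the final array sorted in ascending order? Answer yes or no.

After 1 (swap(6, 0)): [G, E, B, C, D, A, F]
After 2 (rotate_left(2, 5, k=1)): [G, E, C, D, A, B, F]
After 3 (swap(6, 2)): [G, E, F, D, A, B, C]
After 4 (reverse(4, 6)): [G, E, F, D, C, B, A]
After 5 (swap(1, 4)): [G, C, F, D, E, B, A]
After 6 (rotate_left(2, 4, k=1)): [G, C, D, E, F, B, A]
After 7 (swap(3, 1)): [G, E, D, C, F, B, A]
After 8 (rotate_left(4, 6, k=1)): [G, E, D, C, B, A, F]
After 9 (reverse(3, 4)): [G, E, D, B, C, A, F]
After 10 (reverse(4, 5)): [G, E, D, B, A, C, F]
After 11 (swap(3, 1)): [G, B, D, E, A, C, F]
After 12 (swap(2, 3)): [G, B, E, D, A, C, F]
After 13 (swap(5, 6)): [G, B, E, D, A, F, C]
After 14 (swap(4, 0)): [A, B, E, D, G, F, C]
After 15 (swap(6, 2)): [A, B, C, D, G, F, E]
After 16 (swap(4, 6)): [A, B, C, D, E, F, G]

Answer: yes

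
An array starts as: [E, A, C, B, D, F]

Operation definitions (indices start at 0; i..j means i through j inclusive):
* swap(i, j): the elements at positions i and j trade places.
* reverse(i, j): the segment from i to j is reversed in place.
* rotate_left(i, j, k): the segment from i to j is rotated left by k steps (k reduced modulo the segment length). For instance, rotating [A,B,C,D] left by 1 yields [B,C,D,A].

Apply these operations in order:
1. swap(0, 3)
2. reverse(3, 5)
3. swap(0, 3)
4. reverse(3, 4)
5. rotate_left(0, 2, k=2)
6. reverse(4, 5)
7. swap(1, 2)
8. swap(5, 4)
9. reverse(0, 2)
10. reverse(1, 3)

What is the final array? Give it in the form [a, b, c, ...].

After 1 (swap(0, 3)): [B, A, C, E, D, F]
After 2 (reverse(3, 5)): [B, A, C, F, D, E]
After 3 (swap(0, 3)): [F, A, C, B, D, E]
After 4 (reverse(3, 4)): [F, A, C, D, B, E]
After 5 (rotate_left(0, 2, k=2)): [C, F, A, D, B, E]
After 6 (reverse(4, 5)): [C, F, A, D, E, B]
After 7 (swap(1, 2)): [C, A, F, D, E, B]
After 8 (swap(5, 4)): [C, A, F, D, B, E]
After 9 (reverse(0, 2)): [F, A, C, D, B, E]
After 10 (reverse(1, 3)): [F, D, C, A, B, E]

Answer: [F, D, C, A, B, E]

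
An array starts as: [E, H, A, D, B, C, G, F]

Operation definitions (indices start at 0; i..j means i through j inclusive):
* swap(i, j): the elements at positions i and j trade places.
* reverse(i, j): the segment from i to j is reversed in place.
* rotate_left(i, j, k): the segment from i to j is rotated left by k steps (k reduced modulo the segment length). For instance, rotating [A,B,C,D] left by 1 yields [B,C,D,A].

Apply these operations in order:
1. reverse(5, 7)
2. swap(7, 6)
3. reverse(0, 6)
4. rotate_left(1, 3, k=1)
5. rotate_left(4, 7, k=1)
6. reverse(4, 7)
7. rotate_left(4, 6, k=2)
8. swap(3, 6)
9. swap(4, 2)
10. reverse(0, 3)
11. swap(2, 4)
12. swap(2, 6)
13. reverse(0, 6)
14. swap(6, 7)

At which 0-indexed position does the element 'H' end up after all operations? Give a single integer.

Answer: 6

Derivation:
After 1 (reverse(5, 7)): [E, H, A, D, B, F, G, C]
After 2 (swap(7, 6)): [E, H, A, D, B, F, C, G]
After 3 (reverse(0, 6)): [C, F, B, D, A, H, E, G]
After 4 (rotate_left(1, 3, k=1)): [C, B, D, F, A, H, E, G]
After 5 (rotate_left(4, 7, k=1)): [C, B, D, F, H, E, G, A]
After 6 (reverse(4, 7)): [C, B, D, F, A, G, E, H]
After 7 (rotate_left(4, 6, k=2)): [C, B, D, F, E, A, G, H]
After 8 (swap(3, 6)): [C, B, D, G, E, A, F, H]
After 9 (swap(4, 2)): [C, B, E, G, D, A, F, H]
After 10 (reverse(0, 3)): [G, E, B, C, D, A, F, H]
After 11 (swap(2, 4)): [G, E, D, C, B, A, F, H]
After 12 (swap(2, 6)): [G, E, F, C, B, A, D, H]
After 13 (reverse(0, 6)): [D, A, B, C, F, E, G, H]
After 14 (swap(6, 7)): [D, A, B, C, F, E, H, G]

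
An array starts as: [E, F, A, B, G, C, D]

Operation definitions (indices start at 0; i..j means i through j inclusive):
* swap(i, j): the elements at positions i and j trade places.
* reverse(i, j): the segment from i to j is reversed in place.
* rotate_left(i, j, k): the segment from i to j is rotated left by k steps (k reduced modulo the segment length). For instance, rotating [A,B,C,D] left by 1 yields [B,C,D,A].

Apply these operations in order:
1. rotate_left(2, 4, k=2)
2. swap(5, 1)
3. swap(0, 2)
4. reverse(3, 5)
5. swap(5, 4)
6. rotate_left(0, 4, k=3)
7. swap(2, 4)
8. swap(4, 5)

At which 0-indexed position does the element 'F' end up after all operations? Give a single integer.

After 1 (rotate_left(2, 4, k=2)): [E, F, G, A, B, C, D]
After 2 (swap(5, 1)): [E, C, G, A, B, F, D]
After 3 (swap(0, 2)): [G, C, E, A, B, F, D]
After 4 (reverse(3, 5)): [G, C, E, F, B, A, D]
After 5 (swap(5, 4)): [G, C, E, F, A, B, D]
After 6 (rotate_left(0, 4, k=3)): [F, A, G, C, E, B, D]
After 7 (swap(2, 4)): [F, A, E, C, G, B, D]
After 8 (swap(4, 5)): [F, A, E, C, B, G, D]

Answer: 0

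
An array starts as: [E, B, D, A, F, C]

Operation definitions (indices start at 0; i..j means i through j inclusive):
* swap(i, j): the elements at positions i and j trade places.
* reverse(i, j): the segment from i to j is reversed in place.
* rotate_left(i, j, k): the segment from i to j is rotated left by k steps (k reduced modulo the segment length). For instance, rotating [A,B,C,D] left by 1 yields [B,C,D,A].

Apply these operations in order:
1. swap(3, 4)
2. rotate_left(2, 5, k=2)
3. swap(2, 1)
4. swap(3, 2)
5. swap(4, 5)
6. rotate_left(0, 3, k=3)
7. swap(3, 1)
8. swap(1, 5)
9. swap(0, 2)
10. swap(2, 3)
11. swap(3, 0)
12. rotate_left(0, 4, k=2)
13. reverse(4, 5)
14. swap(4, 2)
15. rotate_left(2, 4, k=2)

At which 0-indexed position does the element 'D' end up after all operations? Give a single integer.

Answer: 5

Derivation:
After 1 (swap(3, 4)): [E, B, D, F, A, C]
After 2 (rotate_left(2, 5, k=2)): [E, B, A, C, D, F]
After 3 (swap(2, 1)): [E, A, B, C, D, F]
After 4 (swap(3, 2)): [E, A, C, B, D, F]
After 5 (swap(4, 5)): [E, A, C, B, F, D]
After 6 (rotate_left(0, 3, k=3)): [B, E, A, C, F, D]
After 7 (swap(3, 1)): [B, C, A, E, F, D]
After 8 (swap(1, 5)): [B, D, A, E, F, C]
After 9 (swap(0, 2)): [A, D, B, E, F, C]
After 10 (swap(2, 3)): [A, D, E, B, F, C]
After 11 (swap(3, 0)): [B, D, E, A, F, C]
After 12 (rotate_left(0, 4, k=2)): [E, A, F, B, D, C]
After 13 (reverse(4, 5)): [E, A, F, B, C, D]
After 14 (swap(4, 2)): [E, A, C, B, F, D]
After 15 (rotate_left(2, 4, k=2)): [E, A, F, C, B, D]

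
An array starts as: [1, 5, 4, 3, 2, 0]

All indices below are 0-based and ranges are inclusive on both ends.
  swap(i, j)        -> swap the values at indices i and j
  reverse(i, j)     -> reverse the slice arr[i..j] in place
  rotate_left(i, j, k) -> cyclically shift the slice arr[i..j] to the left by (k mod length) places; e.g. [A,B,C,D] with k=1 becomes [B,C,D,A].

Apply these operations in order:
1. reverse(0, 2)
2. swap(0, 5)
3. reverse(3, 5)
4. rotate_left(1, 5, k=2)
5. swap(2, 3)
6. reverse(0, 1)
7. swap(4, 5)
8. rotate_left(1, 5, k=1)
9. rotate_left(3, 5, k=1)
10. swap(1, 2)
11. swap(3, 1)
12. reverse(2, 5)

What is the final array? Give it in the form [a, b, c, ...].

Answer: [4, 5, 1, 0, 2, 3]

Derivation:
After 1 (reverse(0, 2)): [4, 5, 1, 3, 2, 0]
After 2 (swap(0, 5)): [0, 5, 1, 3, 2, 4]
After 3 (reverse(3, 5)): [0, 5, 1, 4, 2, 3]
After 4 (rotate_left(1, 5, k=2)): [0, 4, 2, 3, 5, 1]
After 5 (swap(2, 3)): [0, 4, 3, 2, 5, 1]
After 6 (reverse(0, 1)): [4, 0, 3, 2, 5, 1]
After 7 (swap(4, 5)): [4, 0, 3, 2, 1, 5]
After 8 (rotate_left(1, 5, k=1)): [4, 3, 2, 1, 5, 0]
After 9 (rotate_left(3, 5, k=1)): [4, 3, 2, 5, 0, 1]
After 10 (swap(1, 2)): [4, 2, 3, 5, 0, 1]
After 11 (swap(3, 1)): [4, 5, 3, 2, 0, 1]
After 12 (reverse(2, 5)): [4, 5, 1, 0, 2, 3]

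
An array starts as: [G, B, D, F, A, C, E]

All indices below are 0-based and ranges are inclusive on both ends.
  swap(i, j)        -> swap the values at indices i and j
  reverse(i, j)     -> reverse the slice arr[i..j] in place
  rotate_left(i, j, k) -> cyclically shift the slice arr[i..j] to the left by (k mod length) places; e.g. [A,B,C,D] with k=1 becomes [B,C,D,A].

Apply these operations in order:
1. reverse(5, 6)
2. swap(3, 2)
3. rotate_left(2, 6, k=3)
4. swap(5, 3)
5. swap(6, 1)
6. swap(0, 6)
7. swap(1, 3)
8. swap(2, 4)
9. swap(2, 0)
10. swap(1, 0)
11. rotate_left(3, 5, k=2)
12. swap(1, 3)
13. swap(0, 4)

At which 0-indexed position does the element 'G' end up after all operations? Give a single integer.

Answer: 6

Derivation:
After 1 (reverse(5, 6)): [G, B, D, F, A, E, C]
After 2 (swap(3, 2)): [G, B, F, D, A, E, C]
After 3 (rotate_left(2, 6, k=3)): [G, B, E, C, F, D, A]
After 4 (swap(5, 3)): [G, B, E, D, F, C, A]
After 5 (swap(6, 1)): [G, A, E, D, F, C, B]
After 6 (swap(0, 6)): [B, A, E, D, F, C, G]
After 7 (swap(1, 3)): [B, D, E, A, F, C, G]
After 8 (swap(2, 4)): [B, D, F, A, E, C, G]
After 9 (swap(2, 0)): [F, D, B, A, E, C, G]
After 10 (swap(1, 0)): [D, F, B, A, E, C, G]
After 11 (rotate_left(3, 5, k=2)): [D, F, B, C, A, E, G]
After 12 (swap(1, 3)): [D, C, B, F, A, E, G]
After 13 (swap(0, 4)): [A, C, B, F, D, E, G]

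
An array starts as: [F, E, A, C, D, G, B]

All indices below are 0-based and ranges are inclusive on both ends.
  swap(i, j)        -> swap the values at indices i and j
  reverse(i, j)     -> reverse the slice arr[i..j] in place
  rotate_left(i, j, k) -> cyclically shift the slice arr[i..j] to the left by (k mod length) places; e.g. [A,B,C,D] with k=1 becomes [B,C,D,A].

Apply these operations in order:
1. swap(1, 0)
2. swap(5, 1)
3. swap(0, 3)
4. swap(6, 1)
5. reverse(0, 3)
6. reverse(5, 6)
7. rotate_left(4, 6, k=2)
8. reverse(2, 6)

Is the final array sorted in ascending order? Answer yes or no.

Answer: no

Derivation:
After 1 (swap(1, 0)): [E, F, A, C, D, G, B]
After 2 (swap(5, 1)): [E, G, A, C, D, F, B]
After 3 (swap(0, 3)): [C, G, A, E, D, F, B]
After 4 (swap(6, 1)): [C, B, A, E, D, F, G]
After 5 (reverse(0, 3)): [E, A, B, C, D, F, G]
After 6 (reverse(5, 6)): [E, A, B, C, D, G, F]
After 7 (rotate_left(4, 6, k=2)): [E, A, B, C, F, D, G]
After 8 (reverse(2, 6)): [E, A, G, D, F, C, B]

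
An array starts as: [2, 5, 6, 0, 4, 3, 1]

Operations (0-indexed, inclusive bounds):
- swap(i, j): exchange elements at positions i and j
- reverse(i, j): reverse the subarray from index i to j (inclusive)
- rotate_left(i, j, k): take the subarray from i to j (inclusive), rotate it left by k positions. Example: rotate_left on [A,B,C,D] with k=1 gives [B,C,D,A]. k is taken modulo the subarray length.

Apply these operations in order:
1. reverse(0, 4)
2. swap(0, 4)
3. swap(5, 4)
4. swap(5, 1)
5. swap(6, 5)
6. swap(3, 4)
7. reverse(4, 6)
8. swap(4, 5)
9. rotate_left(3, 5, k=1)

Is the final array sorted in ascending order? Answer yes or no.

After 1 (reverse(0, 4)): [4, 0, 6, 5, 2, 3, 1]
After 2 (swap(0, 4)): [2, 0, 6, 5, 4, 3, 1]
After 3 (swap(5, 4)): [2, 0, 6, 5, 3, 4, 1]
After 4 (swap(5, 1)): [2, 4, 6, 5, 3, 0, 1]
After 5 (swap(6, 5)): [2, 4, 6, 5, 3, 1, 0]
After 6 (swap(3, 4)): [2, 4, 6, 3, 5, 1, 0]
After 7 (reverse(4, 6)): [2, 4, 6, 3, 0, 1, 5]
After 8 (swap(4, 5)): [2, 4, 6, 3, 1, 0, 5]
After 9 (rotate_left(3, 5, k=1)): [2, 4, 6, 1, 0, 3, 5]

Answer: no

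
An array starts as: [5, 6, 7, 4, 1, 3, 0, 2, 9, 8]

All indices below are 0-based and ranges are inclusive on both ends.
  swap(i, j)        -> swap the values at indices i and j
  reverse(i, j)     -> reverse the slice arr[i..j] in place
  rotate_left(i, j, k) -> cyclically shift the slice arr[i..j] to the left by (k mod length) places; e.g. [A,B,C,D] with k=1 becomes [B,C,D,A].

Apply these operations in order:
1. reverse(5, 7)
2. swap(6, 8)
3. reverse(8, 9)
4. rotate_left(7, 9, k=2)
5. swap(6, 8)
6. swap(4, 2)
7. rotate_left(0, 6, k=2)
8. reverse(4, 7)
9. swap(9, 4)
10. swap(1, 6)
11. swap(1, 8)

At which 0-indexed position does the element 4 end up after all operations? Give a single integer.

Answer: 6

Derivation:
After 1 (reverse(5, 7)): [5, 6, 7, 4, 1, 2, 0, 3, 9, 8]
After 2 (swap(6, 8)): [5, 6, 7, 4, 1, 2, 9, 3, 0, 8]
After 3 (reverse(8, 9)): [5, 6, 7, 4, 1, 2, 9, 3, 8, 0]
After 4 (rotate_left(7, 9, k=2)): [5, 6, 7, 4, 1, 2, 9, 0, 3, 8]
After 5 (swap(6, 8)): [5, 6, 7, 4, 1, 2, 3, 0, 9, 8]
After 6 (swap(4, 2)): [5, 6, 1, 4, 7, 2, 3, 0, 9, 8]
After 7 (rotate_left(0, 6, k=2)): [1, 4, 7, 2, 3, 5, 6, 0, 9, 8]
After 8 (reverse(4, 7)): [1, 4, 7, 2, 0, 6, 5, 3, 9, 8]
After 9 (swap(9, 4)): [1, 4, 7, 2, 8, 6, 5, 3, 9, 0]
After 10 (swap(1, 6)): [1, 5, 7, 2, 8, 6, 4, 3, 9, 0]
After 11 (swap(1, 8)): [1, 9, 7, 2, 8, 6, 4, 3, 5, 0]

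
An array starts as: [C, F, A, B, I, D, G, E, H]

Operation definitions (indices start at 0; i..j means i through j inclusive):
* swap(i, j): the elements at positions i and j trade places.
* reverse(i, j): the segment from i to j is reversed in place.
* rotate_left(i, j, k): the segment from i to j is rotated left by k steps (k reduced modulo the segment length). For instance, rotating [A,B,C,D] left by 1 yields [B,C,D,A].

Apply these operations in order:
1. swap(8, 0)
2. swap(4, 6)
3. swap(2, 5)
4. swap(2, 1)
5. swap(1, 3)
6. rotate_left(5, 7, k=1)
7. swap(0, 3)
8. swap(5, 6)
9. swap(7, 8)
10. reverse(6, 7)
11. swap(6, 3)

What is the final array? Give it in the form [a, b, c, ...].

Answer: [D, B, F, C, G, E, H, I, A]

Derivation:
After 1 (swap(8, 0)): [H, F, A, B, I, D, G, E, C]
After 2 (swap(4, 6)): [H, F, A, B, G, D, I, E, C]
After 3 (swap(2, 5)): [H, F, D, B, G, A, I, E, C]
After 4 (swap(2, 1)): [H, D, F, B, G, A, I, E, C]
After 5 (swap(1, 3)): [H, B, F, D, G, A, I, E, C]
After 6 (rotate_left(5, 7, k=1)): [H, B, F, D, G, I, E, A, C]
After 7 (swap(0, 3)): [D, B, F, H, G, I, E, A, C]
After 8 (swap(5, 6)): [D, B, F, H, G, E, I, A, C]
After 9 (swap(7, 8)): [D, B, F, H, G, E, I, C, A]
After 10 (reverse(6, 7)): [D, B, F, H, G, E, C, I, A]
After 11 (swap(6, 3)): [D, B, F, C, G, E, H, I, A]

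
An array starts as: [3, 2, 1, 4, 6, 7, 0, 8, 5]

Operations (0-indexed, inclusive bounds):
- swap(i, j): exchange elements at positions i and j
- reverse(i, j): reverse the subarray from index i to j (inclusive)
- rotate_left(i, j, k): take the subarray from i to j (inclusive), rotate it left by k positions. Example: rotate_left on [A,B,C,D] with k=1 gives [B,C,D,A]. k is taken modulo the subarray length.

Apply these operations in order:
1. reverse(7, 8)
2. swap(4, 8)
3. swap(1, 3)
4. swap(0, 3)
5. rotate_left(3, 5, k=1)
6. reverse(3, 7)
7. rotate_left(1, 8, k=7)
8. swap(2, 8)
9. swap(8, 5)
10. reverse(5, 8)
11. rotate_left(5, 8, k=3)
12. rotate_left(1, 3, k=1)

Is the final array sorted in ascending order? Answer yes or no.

After 1 (reverse(7, 8)): [3, 2, 1, 4, 6, 7, 0, 5, 8]
After 2 (swap(4, 8)): [3, 2, 1, 4, 8, 7, 0, 5, 6]
After 3 (swap(1, 3)): [3, 4, 1, 2, 8, 7, 0, 5, 6]
After 4 (swap(0, 3)): [2, 4, 1, 3, 8, 7, 0, 5, 6]
After 5 (rotate_left(3, 5, k=1)): [2, 4, 1, 8, 7, 3, 0, 5, 6]
After 6 (reverse(3, 7)): [2, 4, 1, 5, 0, 3, 7, 8, 6]
After 7 (rotate_left(1, 8, k=7)): [2, 6, 4, 1, 5, 0, 3, 7, 8]
After 8 (swap(2, 8)): [2, 6, 8, 1, 5, 0, 3, 7, 4]
After 9 (swap(8, 5)): [2, 6, 8, 1, 5, 4, 3, 7, 0]
After 10 (reverse(5, 8)): [2, 6, 8, 1, 5, 0, 7, 3, 4]
After 11 (rotate_left(5, 8, k=3)): [2, 6, 8, 1, 5, 4, 0, 7, 3]
After 12 (rotate_left(1, 3, k=1)): [2, 8, 1, 6, 5, 4, 0, 7, 3]

Answer: no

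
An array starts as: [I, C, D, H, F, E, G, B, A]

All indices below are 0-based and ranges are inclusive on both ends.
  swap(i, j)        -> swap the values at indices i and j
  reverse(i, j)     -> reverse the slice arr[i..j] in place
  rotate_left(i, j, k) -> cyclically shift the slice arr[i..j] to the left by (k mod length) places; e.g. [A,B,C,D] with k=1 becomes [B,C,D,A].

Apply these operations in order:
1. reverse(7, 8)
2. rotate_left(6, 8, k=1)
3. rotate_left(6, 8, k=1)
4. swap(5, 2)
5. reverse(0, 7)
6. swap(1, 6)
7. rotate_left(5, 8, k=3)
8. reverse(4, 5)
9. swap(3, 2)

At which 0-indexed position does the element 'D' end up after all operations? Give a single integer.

Answer: 3

Derivation:
After 1 (reverse(7, 8)): [I, C, D, H, F, E, G, A, B]
After 2 (rotate_left(6, 8, k=1)): [I, C, D, H, F, E, A, B, G]
After 3 (rotate_left(6, 8, k=1)): [I, C, D, H, F, E, B, G, A]
After 4 (swap(5, 2)): [I, C, E, H, F, D, B, G, A]
After 5 (reverse(0, 7)): [G, B, D, F, H, E, C, I, A]
After 6 (swap(1, 6)): [G, C, D, F, H, E, B, I, A]
After 7 (rotate_left(5, 8, k=3)): [G, C, D, F, H, A, E, B, I]
After 8 (reverse(4, 5)): [G, C, D, F, A, H, E, B, I]
After 9 (swap(3, 2)): [G, C, F, D, A, H, E, B, I]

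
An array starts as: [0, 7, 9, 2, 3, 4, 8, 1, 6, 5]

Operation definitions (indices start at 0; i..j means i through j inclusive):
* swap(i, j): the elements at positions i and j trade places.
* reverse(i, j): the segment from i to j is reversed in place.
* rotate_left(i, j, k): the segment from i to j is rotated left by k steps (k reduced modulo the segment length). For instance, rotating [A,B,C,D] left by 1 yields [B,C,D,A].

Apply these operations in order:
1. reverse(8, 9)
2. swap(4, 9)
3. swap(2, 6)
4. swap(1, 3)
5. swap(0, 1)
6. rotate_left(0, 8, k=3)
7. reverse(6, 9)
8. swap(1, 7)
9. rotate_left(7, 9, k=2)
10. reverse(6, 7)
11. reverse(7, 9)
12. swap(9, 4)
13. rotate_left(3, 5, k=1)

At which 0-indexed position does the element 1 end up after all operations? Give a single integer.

Answer: 9

Derivation:
After 1 (reverse(8, 9)): [0, 7, 9, 2, 3, 4, 8, 1, 5, 6]
After 2 (swap(4, 9)): [0, 7, 9, 2, 6, 4, 8, 1, 5, 3]
After 3 (swap(2, 6)): [0, 7, 8, 2, 6, 4, 9, 1, 5, 3]
After 4 (swap(1, 3)): [0, 2, 8, 7, 6, 4, 9, 1, 5, 3]
After 5 (swap(0, 1)): [2, 0, 8, 7, 6, 4, 9, 1, 5, 3]
After 6 (rotate_left(0, 8, k=3)): [7, 6, 4, 9, 1, 5, 2, 0, 8, 3]
After 7 (reverse(6, 9)): [7, 6, 4, 9, 1, 5, 3, 8, 0, 2]
After 8 (swap(1, 7)): [7, 8, 4, 9, 1, 5, 3, 6, 0, 2]
After 9 (rotate_left(7, 9, k=2)): [7, 8, 4, 9, 1, 5, 3, 2, 6, 0]
After 10 (reverse(6, 7)): [7, 8, 4, 9, 1, 5, 2, 3, 6, 0]
After 11 (reverse(7, 9)): [7, 8, 4, 9, 1, 5, 2, 0, 6, 3]
After 12 (swap(9, 4)): [7, 8, 4, 9, 3, 5, 2, 0, 6, 1]
After 13 (rotate_left(3, 5, k=1)): [7, 8, 4, 3, 5, 9, 2, 0, 6, 1]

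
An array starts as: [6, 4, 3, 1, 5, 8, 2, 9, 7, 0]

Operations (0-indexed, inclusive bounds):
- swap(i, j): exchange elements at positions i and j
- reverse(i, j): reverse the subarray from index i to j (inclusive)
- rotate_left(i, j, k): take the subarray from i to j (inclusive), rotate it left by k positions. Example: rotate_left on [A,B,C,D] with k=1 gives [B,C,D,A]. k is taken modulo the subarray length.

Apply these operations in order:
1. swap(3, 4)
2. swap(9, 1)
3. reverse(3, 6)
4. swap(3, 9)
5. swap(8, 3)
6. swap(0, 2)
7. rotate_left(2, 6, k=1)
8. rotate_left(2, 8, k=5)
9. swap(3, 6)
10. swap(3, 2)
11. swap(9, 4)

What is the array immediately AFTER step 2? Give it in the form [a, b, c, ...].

Answer: [6, 0, 3, 5, 1, 8, 2, 9, 7, 4]

Derivation:
After 1 (swap(3, 4)): [6, 4, 3, 5, 1, 8, 2, 9, 7, 0]
After 2 (swap(9, 1)): [6, 0, 3, 5, 1, 8, 2, 9, 7, 4]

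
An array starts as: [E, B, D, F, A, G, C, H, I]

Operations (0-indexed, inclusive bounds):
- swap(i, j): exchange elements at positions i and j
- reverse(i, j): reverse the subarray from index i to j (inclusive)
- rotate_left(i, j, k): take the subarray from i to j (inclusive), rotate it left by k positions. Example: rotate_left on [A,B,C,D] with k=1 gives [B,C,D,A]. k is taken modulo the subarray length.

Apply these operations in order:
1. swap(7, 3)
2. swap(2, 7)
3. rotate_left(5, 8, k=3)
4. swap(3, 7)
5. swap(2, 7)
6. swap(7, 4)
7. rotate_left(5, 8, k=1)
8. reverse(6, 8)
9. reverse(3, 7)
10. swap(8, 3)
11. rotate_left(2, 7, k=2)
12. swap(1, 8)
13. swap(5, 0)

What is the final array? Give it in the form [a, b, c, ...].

After 1 (swap(7, 3)): [E, B, D, H, A, G, C, F, I]
After 2 (swap(2, 7)): [E, B, F, H, A, G, C, D, I]
After 3 (rotate_left(5, 8, k=3)): [E, B, F, H, A, I, G, C, D]
After 4 (swap(3, 7)): [E, B, F, C, A, I, G, H, D]
After 5 (swap(2, 7)): [E, B, H, C, A, I, G, F, D]
After 6 (swap(7, 4)): [E, B, H, C, F, I, G, A, D]
After 7 (rotate_left(5, 8, k=1)): [E, B, H, C, F, G, A, D, I]
After 8 (reverse(6, 8)): [E, B, H, C, F, G, I, D, A]
After 9 (reverse(3, 7)): [E, B, H, D, I, G, F, C, A]
After 10 (swap(8, 3)): [E, B, H, A, I, G, F, C, D]
After 11 (rotate_left(2, 7, k=2)): [E, B, I, G, F, C, H, A, D]
After 12 (swap(1, 8)): [E, D, I, G, F, C, H, A, B]
After 13 (swap(5, 0)): [C, D, I, G, F, E, H, A, B]

Answer: [C, D, I, G, F, E, H, A, B]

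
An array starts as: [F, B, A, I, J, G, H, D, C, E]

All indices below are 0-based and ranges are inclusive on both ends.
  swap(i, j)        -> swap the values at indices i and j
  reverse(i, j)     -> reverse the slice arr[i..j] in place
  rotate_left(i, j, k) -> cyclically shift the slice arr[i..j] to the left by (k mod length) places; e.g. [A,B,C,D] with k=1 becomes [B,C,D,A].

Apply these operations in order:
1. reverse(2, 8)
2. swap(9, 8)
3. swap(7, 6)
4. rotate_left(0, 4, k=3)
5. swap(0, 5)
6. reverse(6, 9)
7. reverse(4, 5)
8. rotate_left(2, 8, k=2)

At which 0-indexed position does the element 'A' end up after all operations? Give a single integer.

After 1 (reverse(2, 8)): [F, B, C, D, H, G, J, I, A, E]
After 2 (swap(9, 8)): [F, B, C, D, H, G, J, I, E, A]
After 3 (swap(7, 6)): [F, B, C, D, H, G, I, J, E, A]
After 4 (rotate_left(0, 4, k=3)): [D, H, F, B, C, G, I, J, E, A]
After 5 (swap(0, 5)): [G, H, F, B, C, D, I, J, E, A]
After 6 (reverse(6, 9)): [G, H, F, B, C, D, A, E, J, I]
After 7 (reverse(4, 5)): [G, H, F, B, D, C, A, E, J, I]
After 8 (rotate_left(2, 8, k=2)): [G, H, D, C, A, E, J, F, B, I]

Answer: 4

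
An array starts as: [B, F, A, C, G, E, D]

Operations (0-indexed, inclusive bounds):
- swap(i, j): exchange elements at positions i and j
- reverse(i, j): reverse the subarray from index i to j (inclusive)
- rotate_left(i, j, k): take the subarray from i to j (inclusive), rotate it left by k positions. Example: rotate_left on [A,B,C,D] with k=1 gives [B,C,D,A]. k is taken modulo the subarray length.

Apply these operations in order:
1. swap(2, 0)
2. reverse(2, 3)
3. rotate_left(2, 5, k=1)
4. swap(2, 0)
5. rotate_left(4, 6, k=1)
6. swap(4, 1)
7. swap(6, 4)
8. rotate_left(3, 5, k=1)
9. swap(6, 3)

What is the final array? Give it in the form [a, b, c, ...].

Answer: [B, C, A, F, D, G, E]

Derivation:
After 1 (swap(2, 0)): [A, F, B, C, G, E, D]
After 2 (reverse(2, 3)): [A, F, C, B, G, E, D]
After 3 (rotate_left(2, 5, k=1)): [A, F, B, G, E, C, D]
After 4 (swap(2, 0)): [B, F, A, G, E, C, D]
After 5 (rotate_left(4, 6, k=1)): [B, F, A, G, C, D, E]
After 6 (swap(4, 1)): [B, C, A, G, F, D, E]
After 7 (swap(6, 4)): [B, C, A, G, E, D, F]
After 8 (rotate_left(3, 5, k=1)): [B, C, A, E, D, G, F]
After 9 (swap(6, 3)): [B, C, A, F, D, G, E]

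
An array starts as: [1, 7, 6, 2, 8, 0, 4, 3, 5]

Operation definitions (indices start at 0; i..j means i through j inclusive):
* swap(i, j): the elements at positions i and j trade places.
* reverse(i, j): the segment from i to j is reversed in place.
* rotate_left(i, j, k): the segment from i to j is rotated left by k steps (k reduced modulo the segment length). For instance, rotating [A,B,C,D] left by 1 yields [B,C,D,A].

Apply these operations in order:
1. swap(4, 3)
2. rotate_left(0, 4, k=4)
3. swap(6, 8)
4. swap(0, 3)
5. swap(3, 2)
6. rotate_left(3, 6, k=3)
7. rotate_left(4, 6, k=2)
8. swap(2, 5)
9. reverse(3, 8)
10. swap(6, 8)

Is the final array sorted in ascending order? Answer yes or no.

After 1 (swap(4, 3)): [1, 7, 6, 8, 2, 0, 4, 3, 5]
After 2 (rotate_left(0, 4, k=4)): [2, 1, 7, 6, 8, 0, 4, 3, 5]
After 3 (swap(6, 8)): [2, 1, 7, 6, 8, 0, 5, 3, 4]
After 4 (swap(0, 3)): [6, 1, 7, 2, 8, 0, 5, 3, 4]
After 5 (swap(3, 2)): [6, 1, 2, 7, 8, 0, 5, 3, 4]
After 6 (rotate_left(3, 6, k=3)): [6, 1, 2, 5, 7, 8, 0, 3, 4]
After 7 (rotate_left(4, 6, k=2)): [6, 1, 2, 5, 0, 7, 8, 3, 4]
After 8 (swap(2, 5)): [6, 1, 7, 5, 0, 2, 8, 3, 4]
After 9 (reverse(3, 8)): [6, 1, 7, 4, 3, 8, 2, 0, 5]
After 10 (swap(6, 8)): [6, 1, 7, 4, 3, 8, 5, 0, 2]

Answer: no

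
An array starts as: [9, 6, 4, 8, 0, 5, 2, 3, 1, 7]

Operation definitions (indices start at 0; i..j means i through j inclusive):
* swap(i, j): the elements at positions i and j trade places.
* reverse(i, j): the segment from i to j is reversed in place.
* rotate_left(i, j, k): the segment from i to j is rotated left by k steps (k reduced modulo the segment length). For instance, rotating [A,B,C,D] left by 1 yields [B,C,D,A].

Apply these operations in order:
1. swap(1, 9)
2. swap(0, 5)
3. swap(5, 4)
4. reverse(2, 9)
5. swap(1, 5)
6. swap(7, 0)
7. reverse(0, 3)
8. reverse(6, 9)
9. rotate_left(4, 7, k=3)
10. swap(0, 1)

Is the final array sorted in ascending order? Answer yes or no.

After 1 (swap(1, 9)): [9, 7, 4, 8, 0, 5, 2, 3, 1, 6]
After 2 (swap(0, 5)): [5, 7, 4, 8, 0, 9, 2, 3, 1, 6]
After 3 (swap(5, 4)): [5, 7, 4, 8, 9, 0, 2, 3, 1, 6]
After 4 (reverse(2, 9)): [5, 7, 6, 1, 3, 2, 0, 9, 8, 4]
After 5 (swap(1, 5)): [5, 2, 6, 1, 3, 7, 0, 9, 8, 4]
After 6 (swap(7, 0)): [9, 2, 6, 1, 3, 7, 0, 5, 8, 4]
After 7 (reverse(0, 3)): [1, 6, 2, 9, 3, 7, 0, 5, 8, 4]
After 8 (reverse(6, 9)): [1, 6, 2, 9, 3, 7, 4, 8, 5, 0]
After 9 (rotate_left(4, 7, k=3)): [1, 6, 2, 9, 8, 3, 7, 4, 5, 0]
After 10 (swap(0, 1)): [6, 1, 2, 9, 8, 3, 7, 4, 5, 0]

Answer: no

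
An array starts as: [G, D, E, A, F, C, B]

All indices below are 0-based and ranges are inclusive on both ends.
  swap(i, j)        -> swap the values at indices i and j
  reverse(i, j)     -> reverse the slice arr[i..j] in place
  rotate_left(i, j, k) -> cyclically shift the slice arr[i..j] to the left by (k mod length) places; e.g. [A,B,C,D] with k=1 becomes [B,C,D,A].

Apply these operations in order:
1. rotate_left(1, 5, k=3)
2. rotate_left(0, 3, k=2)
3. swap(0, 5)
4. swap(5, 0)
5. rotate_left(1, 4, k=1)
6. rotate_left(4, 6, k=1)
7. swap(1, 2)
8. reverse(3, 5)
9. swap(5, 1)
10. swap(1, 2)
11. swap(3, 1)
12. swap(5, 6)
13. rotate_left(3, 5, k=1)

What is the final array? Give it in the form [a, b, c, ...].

Answer: [C, B, E, A, D, G, F]

Derivation:
After 1 (rotate_left(1, 5, k=3)): [G, F, C, D, E, A, B]
After 2 (rotate_left(0, 3, k=2)): [C, D, G, F, E, A, B]
After 3 (swap(0, 5)): [A, D, G, F, E, C, B]
After 4 (swap(5, 0)): [C, D, G, F, E, A, B]
After 5 (rotate_left(1, 4, k=1)): [C, G, F, E, D, A, B]
After 6 (rotate_left(4, 6, k=1)): [C, G, F, E, A, B, D]
After 7 (swap(1, 2)): [C, F, G, E, A, B, D]
After 8 (reverse(3, 5)): [C, F, G, B, A, E, D]
After 9 (swap(5, 1)): [C, E, G, B, A, F, D]
After 10 (swap(1, 2)): [C, G, E, B, A, F, D]
After 11 (swap(3, 1)): [C, B, E, G, A, F, D]
After 12 (swap(5, 6)): [C, B, E, G, A, D, F]
After 13 (rotate_left(3, 5, k=1)): [C, B, E, A, D, G, F]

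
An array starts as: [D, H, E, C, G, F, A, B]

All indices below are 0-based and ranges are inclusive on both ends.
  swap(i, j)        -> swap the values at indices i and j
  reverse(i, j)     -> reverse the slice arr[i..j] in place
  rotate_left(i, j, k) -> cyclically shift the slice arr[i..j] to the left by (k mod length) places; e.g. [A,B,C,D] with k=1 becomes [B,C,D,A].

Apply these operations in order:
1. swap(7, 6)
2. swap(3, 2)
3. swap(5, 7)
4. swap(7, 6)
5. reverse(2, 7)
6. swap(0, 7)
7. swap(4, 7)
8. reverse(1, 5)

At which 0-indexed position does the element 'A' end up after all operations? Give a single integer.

Answer: 7

Derivation:
After 1 (swap(7, 6)): [D, H, E, C, G, F, B, A]
After 2 (swap(3, 2)): [D, H, C, E, G, F, B, A]
After 3 (swap(5, 7)): [D, H, C, E, G, A, B, F]
After 4 (swap(7, 6)): [D, H, C, E, G, A, F, B]
After 5 (reverse(2, 7)): [D, H, B, F, A, G, E, C]
After 6 (swap(0, 7)): [C, H, B, F, A, G, E, D]
After 7 (swap(4, 7)): [C, H, B, F, D, G, E, A]
After 8 (reverse(1, 5)): [C, G, D, F, B, H, E, A]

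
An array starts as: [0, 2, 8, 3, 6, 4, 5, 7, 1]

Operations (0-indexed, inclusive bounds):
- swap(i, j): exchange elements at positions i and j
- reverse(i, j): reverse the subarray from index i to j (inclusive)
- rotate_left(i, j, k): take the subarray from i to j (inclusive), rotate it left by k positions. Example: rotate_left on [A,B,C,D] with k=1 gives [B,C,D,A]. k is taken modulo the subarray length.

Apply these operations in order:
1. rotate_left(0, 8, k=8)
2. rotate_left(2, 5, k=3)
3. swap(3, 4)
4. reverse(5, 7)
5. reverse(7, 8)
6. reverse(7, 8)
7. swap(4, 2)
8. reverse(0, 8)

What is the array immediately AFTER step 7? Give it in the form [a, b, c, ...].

Answer: [1, 0, 2, 8, 6, 5, 4, 3, 7]

Derivation:
After 1 (rotate_left(0, 8, k=8)): [1, 0, 2, 8, 3, 6, 4, 5, 7]
After 2 (rotate_left(2, 5, k=3)): [1, 0, 6, 2, 8, 3, 4, 5, 7]
After 3 (swap(3, 4)): [1, 0, 6, 8, 2, 3, 4, 5, 7]
After 4 (reverse(5, 7)): [1, 0, 6, 8, 2, 5, 4, 3, 7]
After 5 (reverse(7, 8)): [1, 0, 6, 8, 2, 5, 4, 7, 3]
After 6 (reverse(7, 8)): [1, 0, 6, 8, 2, 5, 4, 3, 7]
After 7 (swap(4, 2)): [1, 0, 2, 8, 6, 5, 4, 3, 7]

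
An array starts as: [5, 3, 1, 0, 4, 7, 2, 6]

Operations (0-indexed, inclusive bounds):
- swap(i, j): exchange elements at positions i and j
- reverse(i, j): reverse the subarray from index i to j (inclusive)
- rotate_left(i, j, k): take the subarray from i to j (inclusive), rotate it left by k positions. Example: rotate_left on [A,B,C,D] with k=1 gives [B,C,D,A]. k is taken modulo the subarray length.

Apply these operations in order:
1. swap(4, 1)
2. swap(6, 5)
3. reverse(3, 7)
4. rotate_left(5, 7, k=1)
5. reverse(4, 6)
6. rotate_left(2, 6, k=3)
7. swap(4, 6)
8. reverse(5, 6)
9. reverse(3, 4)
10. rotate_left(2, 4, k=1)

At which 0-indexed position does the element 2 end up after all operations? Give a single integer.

After 1 (swap(4, 1)): [5, 4, 1, 0, 3, 7, 2, 6]
After 2 (swap(6, 5)): [5, 4, 1, 0, 3, 2, 7, 6]
After 3 (reverse(3, 7)): [5, 4, 1, 6, 7, 2, 3, 0]
After 4 (rotate_left(5, 7, k=1)): [5, 4, 1, 6, 7, 3, 0, 2]
After 5 (reverse(4, 6)): [5, 4, 1, 6, 0, 3, 7, 2]
After 6 (rotate_left(2, 6, k=3)): [5, 4, 3, 7, 1, 6, 0, 2]
After 7 (swap(4, 6)): [5, 4, 3, 7, 0, 6, 1, 2]
After 8 (reverse(5, 6)): [5, 4, 3, 7, 0, 1, 6, 2]
After 9 (reverse(3, 4)): [5, 4, 3, 0, 7, 1, 6, 2]
After 10 (rotate_left(2, 4, k=1)): [5, 4, 0, 7, 3, 1, 6, 2]

Answer: 7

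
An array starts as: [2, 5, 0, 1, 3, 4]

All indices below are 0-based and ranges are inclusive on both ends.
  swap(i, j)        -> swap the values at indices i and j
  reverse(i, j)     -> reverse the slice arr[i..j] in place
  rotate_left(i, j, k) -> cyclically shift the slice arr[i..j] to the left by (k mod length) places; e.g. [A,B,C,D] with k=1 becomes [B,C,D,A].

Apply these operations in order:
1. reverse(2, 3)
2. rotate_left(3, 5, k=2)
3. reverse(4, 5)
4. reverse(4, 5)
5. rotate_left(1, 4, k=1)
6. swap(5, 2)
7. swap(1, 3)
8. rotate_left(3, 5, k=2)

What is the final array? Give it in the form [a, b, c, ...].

Answer: [2, 0, 3, 4, 1, 5]

Derivation:
After 1 (reverse(2, 3)): [2, 5, 1, 0, 3, 4]
After 2 (rotate_left(3, 5, k=2)): [2, 5, 1, 4, 0, 3]
After 3 (reverse(4, 5)): [2, 5, 1, 4, 3, 0]
After 4 (reverse(4, 5)): [2, 5, 1, 4, 0, 3]
After 5 (rotate_left(1, 4, k=1)): [2, 1, 4, 0, 5, 3]
After 6 (swap(5, 2)): [2, 1, 3, 0, 5, 4]
After 7 (swap(1, 3)): [2, 0, 3, 1, 5, 4]
After 8 (rotate_left(3, 5, k=2)): [2, 0, 3, 4, 1, 5]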